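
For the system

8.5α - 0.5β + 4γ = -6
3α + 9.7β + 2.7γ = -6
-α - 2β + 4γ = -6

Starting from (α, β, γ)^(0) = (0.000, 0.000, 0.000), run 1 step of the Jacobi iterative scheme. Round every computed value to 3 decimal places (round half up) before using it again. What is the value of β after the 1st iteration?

Iteration 1:
  α = (-6 - (-0.5)·0.000 - (4)·0.000) / (8.5) = -0.706
  β = (-6 - (3)·0.000 - (2.7)·0.000) / (9.7) = -0.619
  γ = (-6 - (-1)·0.000 - (-2)·0.000) / (4) = -1.500

-0.619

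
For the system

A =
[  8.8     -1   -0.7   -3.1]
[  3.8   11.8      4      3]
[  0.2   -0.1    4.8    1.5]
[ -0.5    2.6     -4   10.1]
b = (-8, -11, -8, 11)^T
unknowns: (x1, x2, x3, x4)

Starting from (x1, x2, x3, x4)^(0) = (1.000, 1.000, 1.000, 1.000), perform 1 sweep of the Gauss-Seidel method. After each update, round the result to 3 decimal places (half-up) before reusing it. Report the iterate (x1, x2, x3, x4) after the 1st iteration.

Iteration 1:
  x1 = (-8 - (-1)·1.000 - (-0.7)·1.000 - (-3.1)·1.000) / (8.8) = -0.364
  x2 = (-11 - (3.8)·-0.364 - (4)·1.000 - (3)·1.000) / (11.8) = -1.408
  x3 = (-8 - (0.2)·-0.364 - (-0.1)·-1.408 - (1.5)·1.000) / (4.8) = -1.993
  x4 = (11 - (-0.5)·-0.364 - (2.6)·-1.408 - (-4)·-1.993) / (10.1) = 0.644

(-0.364, -1.408, -1.993, 0.644)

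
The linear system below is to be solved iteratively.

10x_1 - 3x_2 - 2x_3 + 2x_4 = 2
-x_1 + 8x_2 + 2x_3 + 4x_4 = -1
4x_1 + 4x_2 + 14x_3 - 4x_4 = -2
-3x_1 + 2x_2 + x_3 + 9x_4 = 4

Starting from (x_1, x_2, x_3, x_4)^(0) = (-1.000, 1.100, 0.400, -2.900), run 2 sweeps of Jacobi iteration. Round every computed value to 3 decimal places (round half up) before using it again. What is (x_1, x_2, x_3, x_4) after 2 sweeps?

Iteration 1:
  x_1 = (2 - (-3)·1.100 - (-2)·0.400 - (2)·-2.900) / (10) = 1.190
  x_2 = (-1 - (-1)·-1.000 - (2)·0.400 - (4)·-2.900) / (8) = 1.100
  x_3 = (-2 - (4)·-1.000 - (4)·1.100 - (-4)·-2.900) / (14) = -1.000
  x_4 = (4 - (-3)·-1.000 - (2)·1.100 - (1)·0.400) / (9) = -0.178
Iteration 2:
  x_1 = (2 - (-3)·1.100 - (-2)·-1.000 - (2)·-0.178) / (10) = 0.366
  x_2 = (-1 - (-1)·1.190 - (2)·-1.000 - (4)·-0.178) / (8) = 0.363
  x_3 = (-2 - (4)·1.190 - (4)·1.100 - (-4)·-0.178) / (14) = -0.848
  x_4 = (4 - (-3)·1.190 - (2)·1.100 - (1)·-1.000) / (9) = 0.708

(0.366, 0.363, -0.848, 0.708)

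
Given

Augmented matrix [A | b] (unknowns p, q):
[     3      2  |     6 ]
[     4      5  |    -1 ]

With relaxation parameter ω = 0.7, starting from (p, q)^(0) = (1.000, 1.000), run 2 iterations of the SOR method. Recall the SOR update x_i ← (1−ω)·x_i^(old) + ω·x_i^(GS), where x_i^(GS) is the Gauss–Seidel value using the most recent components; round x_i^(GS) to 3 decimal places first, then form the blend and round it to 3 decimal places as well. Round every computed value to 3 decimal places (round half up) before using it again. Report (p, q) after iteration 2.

Iteration 1:
  p: GS value = (6 - (2)·1.000) / (3) = 1.333;  p ← (1−ω)·1.000 + ω·1.333 = 1.233
  q: GS value = (-1 - (4)·1.233) / (5) = -1.186;  q ← (1−ω)·1.000 + ω·-1.186 = -0.530
Iteration 2:
  p: GS value = (6 - (2)·-0.530) / (3) = 2.353;  p ← (1−ω)·1.233 + ω·2.353 = 2.017
  q: GS value = (-1 - (4)·2.017) / (5) = -1.814;  q ← (1−ω)·-0.530 + ω·-1.814 = -1.429

(2.017, -1.429)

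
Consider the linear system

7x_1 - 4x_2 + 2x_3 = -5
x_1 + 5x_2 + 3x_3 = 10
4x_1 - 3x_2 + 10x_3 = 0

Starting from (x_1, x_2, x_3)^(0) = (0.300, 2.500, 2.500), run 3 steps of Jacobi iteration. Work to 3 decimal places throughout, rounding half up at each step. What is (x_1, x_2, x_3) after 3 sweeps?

Iteration 1:
  x_1 = (-5 - (-4)·2.500 - (2)·2.500) / (7) = 0.000
  x_2 = (10 - (1)·0.300 - (3)·2.500) / (5) = 0.440
  x_3 = (0 - (4)·0.300 - (-3)·2.500) / (10) = 0.630
Iteration 2:
  x_1 = (-5 - (-4)·0.440 - (2)·0.630) / (7) = -0.643
  x_2 = (10 - (1)·0.000 - (3)·0.630) / (5) = 1.622
  x_3 = (0 - (4)·0.000 - (-3)·0.440) / (10) = 0.132
Iteration 3:
  x_1 = (-5 - (-4)·1.622 - (2)·0.132) / (7) = 0.175
  x_2 = (10 - (1)·-0.643 - (3)·0.132) / (5) = 2.049
  x_3 = (0 - (4)·-0.643 - (-3)·1.622) / (10) = 0.744

(0.175, 2.049, 0.744)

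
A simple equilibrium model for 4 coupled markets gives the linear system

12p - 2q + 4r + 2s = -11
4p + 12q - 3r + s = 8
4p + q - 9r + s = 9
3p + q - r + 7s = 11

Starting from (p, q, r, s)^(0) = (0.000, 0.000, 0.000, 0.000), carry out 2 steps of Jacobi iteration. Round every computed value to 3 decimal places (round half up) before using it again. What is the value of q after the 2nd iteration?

Iteration 1:
  p = (-11 - (-2)·0.000 - (4)·0.000 - (2)·0.000) / (12) = -0.917
  q = (8 - (4)·0.000 - (-3)·0.000 - (1)·0.000) / (12) = 0.667
  r = (9 - (4)·0.000 - (1)·0.000 - (1)·0.000) / (-9) = -1.000
  s = (11 - (3)·0.000 - (1)·0.000 - (-1)·0.000) / (7) = 1.571
Iteration 2:
  p = (-11 - (-2)·0.667 - (4)·-1.000 - (2)·1.571) / (12) = -0.734
  q = (8 - (4)·-0.917 - (-3)·-1.000 - (1)·1.571) / (12) = 0.591
  r = (9 - (4)·-0.917 - (1)·0.667 - (1)·1.571) / (-9) = -1.159
  s = (11 - (3)·-0.917 - (1)·0.667 - (-1)·-1.000) / (7) = 1.726

0.591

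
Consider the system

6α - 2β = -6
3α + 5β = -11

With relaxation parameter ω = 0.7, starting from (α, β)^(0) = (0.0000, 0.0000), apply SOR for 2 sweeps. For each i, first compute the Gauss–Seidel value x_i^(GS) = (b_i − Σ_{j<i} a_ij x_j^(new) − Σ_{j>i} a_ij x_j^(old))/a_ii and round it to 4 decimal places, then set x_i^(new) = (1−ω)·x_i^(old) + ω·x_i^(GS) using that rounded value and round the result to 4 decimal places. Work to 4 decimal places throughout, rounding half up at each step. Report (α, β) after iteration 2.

(-1.2007, -1.4095)

Iteration 1:
  α: GS value = (-6 - (-2)·0.0000) / (6) = -1.0000;  α ← (1−ω)·0.0000 + ω·-1.0000 = -0.7000
  β: GS value = (-11 - (3)·-0.7000) / (5) = -1.7800;  β ← (1−ω)·0.0000 + ω·-1.7800 = -1.2460
Iteration 2:
  α: GS value = (-6 - (-2)·-1.2460) / (6) = -1.4153;  α ← (1−ω)·-0.7000 + ω·-1.4153 = -1.2007
  β: GS value = (-11 - (3)·-1.2007) / (5) = -1.4796;  β ← (1−ω)·-1.2460 + ω·-1.4796 = -1.4095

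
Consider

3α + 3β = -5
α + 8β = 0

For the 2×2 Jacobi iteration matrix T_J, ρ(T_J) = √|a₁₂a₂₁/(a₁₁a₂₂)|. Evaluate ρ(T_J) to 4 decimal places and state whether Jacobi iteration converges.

0.3536

a₁₂a₂₁/(a₁₁a₂₂) = (3)·(1) / ((3)·(8)) = 0.125000
ρ = √|0.125000| = √0.125000 = 0.3536
ρ < 1, so Jacobi converges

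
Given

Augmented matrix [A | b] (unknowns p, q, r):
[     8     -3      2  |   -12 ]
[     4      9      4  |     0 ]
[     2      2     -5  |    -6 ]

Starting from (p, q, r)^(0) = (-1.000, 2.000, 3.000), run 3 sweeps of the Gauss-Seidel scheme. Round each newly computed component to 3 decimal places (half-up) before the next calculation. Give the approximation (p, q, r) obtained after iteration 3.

Iteration 1:
  p = (-12 - (-3)·2.000 - (2)·3.000) / (8) = -1.500
  q = (0 - (4)·-1.500 - (4)·3.000) / (9) = -0.667
  r = (-6 - (2)·-1.500 - (2)·-0.667) / (-5) = 0.333
Iteration 2:
  p = (-12 - (-3)·-0.667 - (2)·0.333) / (8) = -1.833
  q = (0 - (4)·-1.833 - (4)·0.333) / (9) = 0.667
  r = (-6 - (2)·-1.833 - (2)·0.667) / (-5) = 0.734
Iteration 3:
  p = (-12 - (-3)·0.667 - (2)·0.734) / (8) = -1.433
  q = (0 - (4)·-1.433 - (4)·0.734) / (9) = 0.311
  r = (-6 - (2)·-1.433 - (2)·0.311) / (-5) = 0.751

(-1.433, 0.311, 0.751)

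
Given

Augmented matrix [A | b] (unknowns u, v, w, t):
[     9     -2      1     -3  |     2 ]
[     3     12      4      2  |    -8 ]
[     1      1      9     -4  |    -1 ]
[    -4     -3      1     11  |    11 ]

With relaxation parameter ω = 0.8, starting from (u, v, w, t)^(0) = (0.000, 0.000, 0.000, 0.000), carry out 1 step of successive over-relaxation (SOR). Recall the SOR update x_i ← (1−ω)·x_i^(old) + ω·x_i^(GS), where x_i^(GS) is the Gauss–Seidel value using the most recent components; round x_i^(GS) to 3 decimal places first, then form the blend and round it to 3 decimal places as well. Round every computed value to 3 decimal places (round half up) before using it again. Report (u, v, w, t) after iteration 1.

Iteration 1:
  u: GS value = (2 - (-2)·0.000 - (1)·0.000 - (-3)·0.000) / (9) = 0.222;  u ← (1−ω)·0.000 + ω·0.222 = 0.178
  v: GS value = (-8 - (3)·0.178 - (4)·0.000 - (2)·0.000) / (12) = -0.711;  v ← (1−ω)·0.000 + ω·-0.711 = -0.569
  w: GS value = (-1 - (1)·0.178 - (1)·-0.569 - (-4)·0.000) / (9) = -0.068;  w ← (1−ω)·0.000 + ω·-0.068 = -0.054
  t: GS value = (11 - (-4)·0.178 - (-3)·-0.569 - (1)·-0.054) / (11) = 0.914;  t ← (1−ω)·0.000 + ω·0.914 = 0.731

(0.178, -0.569, -0.054, 0.731)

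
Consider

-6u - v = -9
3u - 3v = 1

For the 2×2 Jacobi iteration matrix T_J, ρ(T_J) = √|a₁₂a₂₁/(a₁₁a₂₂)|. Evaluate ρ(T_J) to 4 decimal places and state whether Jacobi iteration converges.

a₁₂a₂₁/(a₁₁a₂₂) = (-1)·(3) / ((-6)·(-3)) = -0.166667
ρ = √|-0.166667| = √0.166667 = 0.4082
ρ < 1, so Jacobi converges

0.4082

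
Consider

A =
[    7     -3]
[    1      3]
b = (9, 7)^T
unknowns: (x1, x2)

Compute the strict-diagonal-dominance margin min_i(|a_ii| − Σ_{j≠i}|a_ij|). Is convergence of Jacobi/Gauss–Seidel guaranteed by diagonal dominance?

row 1: |7| − (3) = 4
row 2: |3| − (1) = 2
minimum over rows = 2 → strictly diagonally dominant (convergence guaranteed)

2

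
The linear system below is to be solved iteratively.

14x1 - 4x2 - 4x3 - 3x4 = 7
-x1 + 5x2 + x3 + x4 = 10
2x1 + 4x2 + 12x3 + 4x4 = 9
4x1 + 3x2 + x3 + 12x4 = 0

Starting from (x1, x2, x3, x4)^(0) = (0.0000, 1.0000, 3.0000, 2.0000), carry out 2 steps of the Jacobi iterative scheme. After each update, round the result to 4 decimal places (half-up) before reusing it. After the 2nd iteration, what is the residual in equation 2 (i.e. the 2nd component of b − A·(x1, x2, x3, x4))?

-1.5329

Iteration 1:
  x1 = (7 - (-4)·1.0000 - (-4)·3.0000 - (-3)·2.0000) / (14) = 2.0714
  x2 = (10 - (-1)·0.0000 - (1)·3.0000 - (1)·2.0000) / (5) = 1.0000
  x3 = (9 - (2)·0.0000 - (4)·1.0000 - (4)·2.0000) / (12) = -0.2500
  x4 = (0 - (4)·0.0000 - (3)·1.0000 - (1)·3.0000) / (12) = -0.5000
Iteration 2:
  x1 = (7 - (-4)·1.0000 - (-4)·-0.2500 - (-3)·-0.5000) / (14) = 0.6071
  x2 = (10 - (-1)·2.0714 - (1)·-0.2500 - (1)·-0.5000) / (5) = 2.5643
  x3 = (9 - (2)·2.0714 - (4)·1.0000 - (4)·-0.5000) / (12) = 0.2381
  x4 = (0 - (4)·2.0714 - (3)·1.0000 - (1)·-0.2500) / (12) = -0.9196
Residual b − A·x = (6.9514, -1.5329, -1.6502, 0.6758)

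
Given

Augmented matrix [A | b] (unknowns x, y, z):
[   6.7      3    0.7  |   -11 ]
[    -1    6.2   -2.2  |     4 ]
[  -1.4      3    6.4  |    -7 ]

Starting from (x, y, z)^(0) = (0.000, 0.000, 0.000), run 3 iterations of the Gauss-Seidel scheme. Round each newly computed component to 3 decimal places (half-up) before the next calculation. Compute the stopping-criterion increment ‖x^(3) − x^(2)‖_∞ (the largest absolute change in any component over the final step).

Iteration 1:
  x = (-11 - (3)·0.000 - (0.7)·0.000) / (6.7) = -1.642
  y = (4 - (-1)·-1.642 - (-2.2)·0.000) / (6.2) = 0.380
  z = (-7 - (-1.4)·-1.642 - (3)·0.380) / (6.4) = -1.631
Iteration 2:
  x = (-11 - (3)·0.380 - (0.7)·-1.631) / (6.7) = -1.642
  y = (4 - (-1)·-1.642 - (-2.2)·-1.631) / (6.2) = -0.198
  z = (-7 - (-1.4)·-1.642 - (3)·-0.198) / (6.4) = -1.360
Iteration 3:
  x = (-11 - (3)·-0.198 - (0.7)·-1.360) / (6.7) = -1.411
  y = (4 - (-1)·-1.411 - (-2.2)·-1.360) / (6.2) = -0.065
  z = (-7 - (-1.4)·-1.411 - (3)·-0.065) / (6.4) = -1.372
Change: (0.231, 0.133, -0.012) → max |·| = 0.231

0.231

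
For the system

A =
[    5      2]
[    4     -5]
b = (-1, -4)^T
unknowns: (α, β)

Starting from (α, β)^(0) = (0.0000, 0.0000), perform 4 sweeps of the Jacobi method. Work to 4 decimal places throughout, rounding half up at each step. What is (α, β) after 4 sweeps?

Iteration 1:
  α = (-1 - (2)·0.0000) / (5) = -0.2000
  β = (-4 - (4)·0.0000) / (-5) = 0.8000
Iteration 2:
  α = (-1 - (2)·0.8000) / (5) = -0.5200
  β = (-4 - (4)·-0.2000) / (-5) = 0.6400
Iteration 3:
  α = (-1 - (2)·0.6400) / (5) = -0.4560
  β = (-4 - (4)·-0.5200) / (-5) = 0.3840
Iteration 4:
  α = (-1 - (2)·0.3840) / (5) = -0.3536
  β = (-4 - (4)·-0.4560) / (-5) = 0.4352

(-0.3536, 0.4352)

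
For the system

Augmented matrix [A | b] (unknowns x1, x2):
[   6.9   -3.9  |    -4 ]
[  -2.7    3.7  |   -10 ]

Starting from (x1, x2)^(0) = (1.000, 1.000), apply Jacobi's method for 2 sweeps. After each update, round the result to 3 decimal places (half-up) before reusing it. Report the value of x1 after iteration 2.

-1.695

Iteration 1:
  x1 = (-4 - (-3.9)·1.000) / (6.9) = -0.014
  x2 = (-10 - (-2.7)·1.000) / (3.7) = -1.973
Iteration 2:
  x1 = (-4 - (-3.9)·-1.973) / (6.9) = -1.695
  x2 = (-10 - (-2.7)·-0.014) / (3.7) = -2.713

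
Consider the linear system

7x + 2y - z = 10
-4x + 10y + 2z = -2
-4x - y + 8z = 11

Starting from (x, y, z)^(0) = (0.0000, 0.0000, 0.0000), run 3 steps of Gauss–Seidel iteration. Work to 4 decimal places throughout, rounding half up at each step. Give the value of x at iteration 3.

Iteration 1:
  x = (10 - (2)·0.0000 - (-1)·0.0000) / (7) = 1.4286
  y = (-2 - (-4)·1.4286 - (2)·0.0000) / (10) = 0.3714
  z = (11 - (-4)·1.4286 - (-1)·0.3714) / (8) = 2.1357
Iteration 2:
  x = (10 - (2)·0.3714 - (-1)·2.1357) / (7) = 1.6276
  y = (-2 - (-4)·1.6276 - (2)·2.1357) / (10) = 0.0239
  z = (11 - (-4)·1.6276 - (-1)·0.0239) / (8) = 2.1918
Iteration 3:
  x = (10 - (2)·0.0239 - (-1)·2.1918) / (7) = 1.7349
  y = (-2 - (-4)·1.7349 - (2)·2.1918) / (10) = 0.0556
  z = (11 - (-4)·1.7349 - (-1)·0.0556) / (8) = 2.2494

1.7349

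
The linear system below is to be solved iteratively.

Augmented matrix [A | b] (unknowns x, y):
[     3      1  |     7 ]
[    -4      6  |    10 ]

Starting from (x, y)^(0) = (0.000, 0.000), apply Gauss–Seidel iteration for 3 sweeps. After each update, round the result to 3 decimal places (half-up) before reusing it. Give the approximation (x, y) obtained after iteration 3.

(1.498, 2.665)

Iteration 1:
  x = (7 - (1)·0.000) / (3) = 2.333
  y = (10 - (-4)·2.333) / (6) = 3.222
Iteration 2:
  x = (7 - (1)·3.222) / (3) = 1.259
  y = (10 - (-4)·1.259) / (6) = 2.506
Iteration 3:
  x = (7 - (1)·2.506) / (3) = 1.498
  y = (10 - (-4)·1.498) / (6) = 2.665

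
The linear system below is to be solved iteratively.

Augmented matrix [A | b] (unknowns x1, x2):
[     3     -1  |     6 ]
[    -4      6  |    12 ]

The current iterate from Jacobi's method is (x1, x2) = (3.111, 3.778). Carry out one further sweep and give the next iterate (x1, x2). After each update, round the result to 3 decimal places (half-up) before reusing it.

(3.259, 4.074)

One sweep:
  x1 = (6 - (-1)·3.778) / (3) = 3.259
  x2 = (12 - (-4)·3.111) / (6) = 4.074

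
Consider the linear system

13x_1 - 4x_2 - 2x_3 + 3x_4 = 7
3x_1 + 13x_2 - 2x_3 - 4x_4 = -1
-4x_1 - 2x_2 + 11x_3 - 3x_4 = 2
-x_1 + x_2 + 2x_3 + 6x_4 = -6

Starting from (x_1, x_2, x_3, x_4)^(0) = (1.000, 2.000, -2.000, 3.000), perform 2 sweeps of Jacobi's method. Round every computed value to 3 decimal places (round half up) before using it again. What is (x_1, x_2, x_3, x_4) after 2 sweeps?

Iteration 1:
  x_1 = (7 - (-4)·2.000 - (-2)·-2.000 - (3)·3.000) / (13) = 0.154
  x_2 = (-1 - (3)·1.000 - (-2)·-2.000 - (-4)·3.000) / (13) = 0.308
  x_3 = (2 - (-4)·1.000 - (-2)·2.000 - (-3)·3.000) / (11) = 1.727
  x_4 = (-6 - (-1)·1.000 - (1)·2.000 - (2)·-2.000) / (6) = -0.500
Iteration 2:
  x_1 = (7 - (-4)·0.308 - (-2)·1.727 - (3)·-0.500) / (13) = 1.014
  x_2 = (-1 - (3)·0.154 - (-2)·1.727 - (-4)·-0.500) / (13) = -0.001
  x_3 = (2 - (-4)·0.154 - (-2)·0.308 - (-3)·-0.500) / (11) = 0.157
  x_4 = (-6 - (-1)·0.154 - (1)·0.308 - (2)·1.727) / (6) = -1.601

(1.014, -0.001, 0.157, -1.601)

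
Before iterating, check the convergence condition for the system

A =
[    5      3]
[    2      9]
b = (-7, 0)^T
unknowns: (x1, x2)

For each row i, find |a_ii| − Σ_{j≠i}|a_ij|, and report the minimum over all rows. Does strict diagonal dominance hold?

2

row 1: |5| − (3) = 2
row 2: |9| − (2) = 7
minimum over rows = 2 → strictly diagonally dominant (convergence guaranteed)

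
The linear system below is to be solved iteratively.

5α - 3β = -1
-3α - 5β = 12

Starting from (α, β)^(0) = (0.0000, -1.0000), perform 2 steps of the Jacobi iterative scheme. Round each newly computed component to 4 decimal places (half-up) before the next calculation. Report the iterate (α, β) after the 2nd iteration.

Iteration 1:
  α = (-1 - (-3)·-1.0000) / (5) = -0.8000
  β = (12 - (-3)·0.0000) / (-5) = -2.4000
Iteration 2:
  α = (-1 - (-3)·-2.4000) / (5) = -1.6400
  β = (12 - (-3)·-0.8000) / (-5) = -1.9200

(-1.6400, -1.9200)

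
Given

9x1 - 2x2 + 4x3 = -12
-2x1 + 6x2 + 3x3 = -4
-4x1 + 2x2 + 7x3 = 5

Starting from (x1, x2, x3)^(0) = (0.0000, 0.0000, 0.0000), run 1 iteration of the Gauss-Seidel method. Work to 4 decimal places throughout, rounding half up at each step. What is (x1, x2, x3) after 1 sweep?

(-1.3333, -1.1111, 0.2699)

Iteration 1:
  x1 = (-12 - (-2)·0.0000 - (4)·0.0000) / (9) = -1.3333
  x2 = (-4 - (-2)·-1.3333 - (3)·0.0000) / (6) = -1.1111
  x3 = (5 - (-4)·-1.3333 - (2)·-1.1111) / (7) = 0.2699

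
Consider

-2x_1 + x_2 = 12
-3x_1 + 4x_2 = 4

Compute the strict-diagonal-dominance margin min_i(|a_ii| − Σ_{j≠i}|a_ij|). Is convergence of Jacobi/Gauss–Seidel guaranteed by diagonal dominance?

row 1: |-2| − (1) = 1
row 2: |4| − (3) = 1
minimum over rows = 1 → strictly diagonally dominant (convergence guaranteed)

1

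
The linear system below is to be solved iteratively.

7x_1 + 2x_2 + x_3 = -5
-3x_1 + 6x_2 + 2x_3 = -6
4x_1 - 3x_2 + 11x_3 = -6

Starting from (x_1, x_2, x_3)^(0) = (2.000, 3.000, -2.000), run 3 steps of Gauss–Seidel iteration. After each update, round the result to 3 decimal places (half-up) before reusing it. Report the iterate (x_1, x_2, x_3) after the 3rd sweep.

(-0.306, -0.920, -0.685)

Iteration 1:
  x_1 = (-5 - (2)·3.000 - (1)·-2.000) / (7) = -1.286
  x_2 = (-6 - (-3)·-1.286 - (2)·-2.000) / (6) = -0.976
  x_3 = (-6 - (4)·-1.286 - (-3)·-0.976) / (11) = -0.344
Iteration 2:
  x_1 = (-5 - (2)·-0.976 - (1)·-0.344) / (7) = -0.386
  x_2 = (-6 - (-3)·-0.386 - (2)·-0.344) / (6) = -1.078
  x_3 = (-6 - (4)·-0.386 - (-3)·-1.078) / (11) = -0.699
Iteration 3:
  x_1 = (-5 - (2)·-1.078 - (1)·-0.699) / (7) = -0.306
  x_2 = (-6 - (-3)·-0.306 - (2)·-0.699) / (6) = -0.920
  x_3 = (-6 - (4)·-0.306 - (-3)·-0.920) / (11) = -0.685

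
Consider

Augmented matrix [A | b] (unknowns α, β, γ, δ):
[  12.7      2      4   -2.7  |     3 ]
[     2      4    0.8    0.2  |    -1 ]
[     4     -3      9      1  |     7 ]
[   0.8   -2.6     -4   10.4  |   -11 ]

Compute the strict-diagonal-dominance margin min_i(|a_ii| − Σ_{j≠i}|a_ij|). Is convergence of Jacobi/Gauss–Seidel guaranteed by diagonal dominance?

row 1: |12.7| − (2+4+2.7) = 4
row 2: |4| − (2+0.8+0.2) = 1
row 3: |9| − (4+3+1) = 1
row 4: |10.4| − (0.8+2.6+4) = 3
minimum over rows = 1 → strictly diagonally dominant (convergence guaranteed)

1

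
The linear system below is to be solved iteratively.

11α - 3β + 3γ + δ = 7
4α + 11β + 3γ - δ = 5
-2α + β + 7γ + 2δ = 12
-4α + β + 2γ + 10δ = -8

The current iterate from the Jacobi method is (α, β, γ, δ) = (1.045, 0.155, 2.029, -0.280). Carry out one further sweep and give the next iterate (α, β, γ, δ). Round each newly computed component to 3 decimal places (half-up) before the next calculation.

One sweep:
  α = (7 - (-3)·0.155 - (3)·2.029 - (1)·-0.280) / (11) = 0.151
  β = (5 - (4)·1.045 - (3)·2.029 - (-1)·-0.280) / (11) = -0.504
  γ = (12 - (-2)·1.045 - (1)·0.155 - (2)·-0.280) / (7) = 2.071
  δ = (-8 - (-4)·1.045 - (1)·0.155 - (2)·2.029) / (10) = -0.803

(0.151, -0.504, 2.071, -0.803)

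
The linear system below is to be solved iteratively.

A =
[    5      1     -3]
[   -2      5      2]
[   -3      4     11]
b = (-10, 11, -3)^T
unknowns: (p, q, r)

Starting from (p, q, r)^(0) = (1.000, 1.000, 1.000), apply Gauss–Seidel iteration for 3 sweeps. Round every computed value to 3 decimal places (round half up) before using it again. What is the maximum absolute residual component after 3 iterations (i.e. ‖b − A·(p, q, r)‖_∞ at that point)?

Iteration 1:
  p = (-10 - (1)·1.000 - (-3)·1.000) / (5) = -1.600
  q = (11 - (-2)·-1.600 - (2)·1.000) / (5) = 1.160
  r = (-3 - (-3)·-1.600 - (4)·1.160) / (11) = -1.131
Iteration 2:
  p = (-10 - (1)·1.160 - (-3)·-1.131) / (5) = -2.911
  q = (11 - (-2)·-2.911 - (2)·-1.131) / (5) = 1.488
  r = (-3 - (-3)·-2.911 - (4)·1.488) / (11) = -1.608
Iteration 3:
  p = (-10 - (1)·1.488 - (-3)·-1.608) / (5) = -3.262
  q = (11 - (-2)·-3.262 - (2)·-1.608) / (5) = 1.538
  r = (-3 - (-3)·-3.262 - (4)·1.538) / (11) = -1.722
Residual b − A·x = (-0.394, 0.230, 0.004); ∞-norm = 0.394

0.394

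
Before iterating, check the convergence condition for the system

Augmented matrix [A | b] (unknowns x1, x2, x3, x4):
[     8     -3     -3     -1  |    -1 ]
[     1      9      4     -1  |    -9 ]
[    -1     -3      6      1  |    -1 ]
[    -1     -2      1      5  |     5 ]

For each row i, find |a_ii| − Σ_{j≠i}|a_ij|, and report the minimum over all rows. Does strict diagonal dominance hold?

1

row 1: |8| − (3+3+1) = 1
row 2: |9| − (1+4+1) = 3
row 3: |6| − (1+3+1) = 1
row 4: |5| − (1+2+1) = 1
minimum over rows = 1 → strictly diagonally dominant (convergence guaranteed)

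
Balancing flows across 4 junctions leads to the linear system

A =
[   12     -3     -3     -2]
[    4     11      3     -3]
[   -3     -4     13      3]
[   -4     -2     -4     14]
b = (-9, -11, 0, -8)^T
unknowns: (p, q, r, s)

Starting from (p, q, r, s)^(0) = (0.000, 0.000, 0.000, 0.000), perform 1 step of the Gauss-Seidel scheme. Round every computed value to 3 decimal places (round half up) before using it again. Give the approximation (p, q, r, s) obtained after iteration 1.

Iteration 1:
  p = (-9 - (-3)·0.000 - (-3)·0.000 - (-2)·0.000) / (12) = -0.750
  q = (-11 - (4)·-0.750 - (3)·0.000 - (-3)·0.000) / (11) = -0.727
  r = (0 - (-3)·-0.750 - (-4)·-0.727 - (3)·0.000) / (13) = -0.397
  s = (-8 - (-4)·-0.750 - (-2)·-0.727 - (-4)·-0.397) / (14) = -1.003

(-0.750, -0.727, -0.397, -1.003)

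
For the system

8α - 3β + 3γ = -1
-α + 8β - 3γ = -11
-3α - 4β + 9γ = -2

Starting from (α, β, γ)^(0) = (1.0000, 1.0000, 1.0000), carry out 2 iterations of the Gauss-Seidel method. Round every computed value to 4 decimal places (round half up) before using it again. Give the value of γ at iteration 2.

-1.0449

Iteration 1:
  α = (-1 - (-3)·1.0000 - (3)·1.0000) / (8) = -0.1250
  β = (-11 - (-1)·-0.1250 - (-3)·1.0000) / (8) = -1.0156
  γ = (-2 - (-3)·-0.1250 - (-4)·-1.0156) / (9) = -0.7153
Iteration 2:
  α = (-1 - (-3)·-1.0156 - (3)·-0.7153) / (8) = -0.2376
  β = (-11 - (-1)·-0.2376 - (-3)·-0.7153) / (8) = -1.6729
  γ = (-2 - (-3)·-0.2376 - (-4)·-1.6729) / (9) = -1.0449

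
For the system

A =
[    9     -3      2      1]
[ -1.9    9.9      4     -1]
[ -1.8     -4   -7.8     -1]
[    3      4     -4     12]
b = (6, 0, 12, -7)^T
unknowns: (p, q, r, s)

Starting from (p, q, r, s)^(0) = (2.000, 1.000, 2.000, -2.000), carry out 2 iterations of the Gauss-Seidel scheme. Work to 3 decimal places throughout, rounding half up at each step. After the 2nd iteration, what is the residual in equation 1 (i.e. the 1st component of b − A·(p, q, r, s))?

6.277

Iteration 1:
  p = (6 - (-3)·1.000 - (2)·2.000 - (1)·-2.000) / (9) = 0.778
  q = (0 - (-1.9)·0.778 - (4)·2.000 - (-1)·-2.000) / (9.9) = -0.861
  r = (12 - (-1.8)·0.778 - (-4)·-0.861 - (-1)·-2.000) / (-7.8) = -1.020
  s = (-7 - (3)·0.778 - (4)·-0.861 - (-4)·-1.020) / (12) = -0.831
Iteration 2:
  p = (6 - (-3)·-0.861 - (2)·-1.020 - (1)·-0.831) / (9) = 0.699
  q = (0 - (-1.9)·0.699 - (4)·-1.020 - (-1)·-0.831) / (9.9) = 0.462
  r = (12 - (-1.8)·0.699 - (-4)·0.462 - (-1)·-0.831) / (-7.8) = -1.830
  s = (-7 - (3)·0.699 - (4)·0.462 - (-4)·-1.830) / (12) = -1.522
Residual b − A·x = (6.277, 2.552, -0.690, -0.001)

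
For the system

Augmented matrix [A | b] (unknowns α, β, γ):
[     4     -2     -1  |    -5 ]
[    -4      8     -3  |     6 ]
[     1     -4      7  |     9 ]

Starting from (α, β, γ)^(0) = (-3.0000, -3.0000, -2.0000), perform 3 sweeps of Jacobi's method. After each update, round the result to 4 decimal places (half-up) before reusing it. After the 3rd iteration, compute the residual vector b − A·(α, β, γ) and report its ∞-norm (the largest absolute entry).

3.3037

Iteration 1:
  α = (-5 - (-2)·-3.0000 - (-1)·-2.0000) / (4) = -3.2500
  β = (6 - (-4)·-3.0000 - (-3)·-2.0000) / (8) = -1.5000
  γ = (9 - (1)·-3.0000 - (-4)·-3.0000) / (7) = 0.0000
Iteration 2:
  α = (-5 - (-2)·-1.5000 - (-1)·0.0000) / (4) = -2.0000
  β = (6 - (-4)·-3.2500 - (-3)·0.0000) / (8) = -0.8750
  γ = (9 - (1)·-3.2500 - (-4)·-1.5000) / (7) = 0.8929
Iteration 3:
  α = (-5 - (-2)·-0.8750 - (-1)·0.8929) / (4) = -1.4643
  β = (6 - (-4)·-2.0000 - (-3)·0.8929) / (8) = 0.0848
  γ = (9 - (1)·-2.0000 - (-4)·-0.8750) / (7) = 1.0714
Residual b − A·x = (2.0982, 2.6786, 3.3037); ∞-norm = 3.3037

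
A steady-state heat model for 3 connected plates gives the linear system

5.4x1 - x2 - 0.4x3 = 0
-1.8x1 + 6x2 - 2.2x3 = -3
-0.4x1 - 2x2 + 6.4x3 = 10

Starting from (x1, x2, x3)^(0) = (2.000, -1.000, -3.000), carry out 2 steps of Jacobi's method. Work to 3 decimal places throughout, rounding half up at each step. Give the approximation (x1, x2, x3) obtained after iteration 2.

Iteration 1:
  x1 = (0 - (-1)·-1.000 - (-0.4)·-3.000) / (5.4) = -0.407
  x2 = (-3 - (-1.8)·2.000 - (-2.2)·-3.000) / (6) = -1.000
  x3 = (10 - (-0.4)·2.000 - (-2)·-1.000) / (6.4) = 1.375
Iteration 2:
  x1 = (0 - (-1)·-1.000 - (-0.4)·1.375) / (5.4) = -0.083
  x2 = (-3 - (-1.8)·-0.407 - (-2.2)·1.375) / (6) = -0.118
  x3 = (10 - (-0.4)·-0.407 - (-2)·-1.000) / (6.4) = 1.225

(-0.083, -0.118, 1.225)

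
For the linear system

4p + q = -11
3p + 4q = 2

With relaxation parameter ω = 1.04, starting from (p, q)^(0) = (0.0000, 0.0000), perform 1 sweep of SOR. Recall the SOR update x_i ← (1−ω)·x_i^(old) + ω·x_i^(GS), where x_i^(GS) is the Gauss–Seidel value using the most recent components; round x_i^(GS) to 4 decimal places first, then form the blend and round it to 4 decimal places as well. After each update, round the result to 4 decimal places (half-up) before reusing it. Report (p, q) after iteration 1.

(-2.8600, 2.7508)

Iteration 1:
  p: GS value = (-11 - (1)·0.0000) / (4) = -2.7500;  p ← (1−ω)·0.0000 + ω·-2.7500 = -2.8600
  q: GS value = (2 - (3)·-2.8600) / (4) = 2.6450;  q ← (1−ω)·0.0000 + ω·2.6450 = 2.7508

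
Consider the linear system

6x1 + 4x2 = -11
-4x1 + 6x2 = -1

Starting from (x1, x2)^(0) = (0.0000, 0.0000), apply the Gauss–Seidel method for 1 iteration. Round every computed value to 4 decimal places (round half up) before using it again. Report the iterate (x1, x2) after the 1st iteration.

Iteration 1:
  x1 = (-11 - (4)·0.0000) / (6) = -1.8333
  x2 = (-1 - (-4)·-1.8333) / (6) = -1.3889

(-1.8333, -1.3889)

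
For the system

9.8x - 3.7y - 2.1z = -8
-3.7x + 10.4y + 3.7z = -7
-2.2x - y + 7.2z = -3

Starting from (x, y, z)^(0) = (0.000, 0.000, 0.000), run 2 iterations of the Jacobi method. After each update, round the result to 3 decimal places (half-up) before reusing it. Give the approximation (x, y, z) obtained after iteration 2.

(-1.160, -0.815, -0.759)

Iteration 1:
  x = (-8 - (-3.7)·0.000 - (-2.1)·0.000) / (9.8) = -0.816
  y = (-7 - (-3.7)·0.000 - (3.7)·0.000) / (10.4) = -0.673
  z = (-3 - (-2.2)·0.000 - (-1)·0.000) / (7.2) = -0.417
Iteration 2:
  x = (-8 - (-3.7)·-0.673 - (-2.1)·-0.417) / (9.8) = -1.160
  y = (-7 - (-3.7)·-0.816 - (3.7)·-0.417) / (10.4) = -0.815
  z = (-3 - (-2.2)·-0.816 - (-1)·-0.673) / (7.2) = -0.759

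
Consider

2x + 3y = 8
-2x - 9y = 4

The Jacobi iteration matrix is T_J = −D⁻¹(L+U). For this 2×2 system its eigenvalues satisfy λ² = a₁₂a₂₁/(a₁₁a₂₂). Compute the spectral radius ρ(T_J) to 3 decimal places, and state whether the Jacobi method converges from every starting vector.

a₁₂a₂₁/(a₁₁a₂₂) = (3)·(-2) / ((2)·(-9)) = 0.333333
ρ = √|0.333333| = √0.333333 = 0.577
ρ < 1, so Jacobi converges

0.577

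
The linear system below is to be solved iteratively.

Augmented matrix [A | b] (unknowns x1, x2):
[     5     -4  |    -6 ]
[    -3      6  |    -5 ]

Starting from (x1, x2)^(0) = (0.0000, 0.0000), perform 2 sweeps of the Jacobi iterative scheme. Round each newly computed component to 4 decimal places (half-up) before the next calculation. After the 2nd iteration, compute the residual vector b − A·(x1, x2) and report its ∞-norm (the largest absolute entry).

Iteration 1:
  x1 = (-6 - (-4)·0.0000) / (5) = -1.2000
  x2 = (-5 - (-3)·0.0000) / (6) = -0.8333
Iteration 2:
  x1 = (-6 - (-4)·-0.8333) / (5) = -1.8666
  x2 = (-5 - (-3)·-1.2000) / (6) = -1.4333
Residual b − A·x = (-2.4002, -2.0000); ∞-norm = 2.4002

2.4002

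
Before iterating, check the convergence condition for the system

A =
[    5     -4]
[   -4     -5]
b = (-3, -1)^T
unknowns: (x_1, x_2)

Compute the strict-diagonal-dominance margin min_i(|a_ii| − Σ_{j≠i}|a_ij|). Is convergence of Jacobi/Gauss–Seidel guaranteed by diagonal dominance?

1

row 1: |5| − (4) = 1
row 2: |-5| − (4) = 1
minimum over rows = 1 → strictly diagonally dominant (convergence guaranteed)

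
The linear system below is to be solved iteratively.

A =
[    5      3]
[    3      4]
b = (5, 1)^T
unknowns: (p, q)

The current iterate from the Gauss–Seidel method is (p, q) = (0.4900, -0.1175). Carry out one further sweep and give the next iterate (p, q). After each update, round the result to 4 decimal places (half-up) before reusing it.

One sweep:
  p = (5 - (3)·-0.1175) / (5) = 1.0705
  q = (1 - (3)·1.0705) / (4) = -0.5529

(1.0705, -0.5529)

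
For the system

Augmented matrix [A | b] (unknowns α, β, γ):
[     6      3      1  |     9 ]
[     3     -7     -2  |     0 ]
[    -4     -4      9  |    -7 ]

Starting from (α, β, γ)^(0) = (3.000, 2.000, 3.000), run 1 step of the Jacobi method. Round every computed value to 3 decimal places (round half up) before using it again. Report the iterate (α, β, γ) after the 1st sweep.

(0.000, 0.429, 1.444)

Iteration 1:
  α = (9 - (3)·2.000 - (1)·3.000) / (6) = 0.000
  β = (0 - (3)·3.000 - (-2)·3.000) / (-7) = 0.429
  γ = (-7 - (-4)·3.000 - (-4)·2.000) / (9) = 1.444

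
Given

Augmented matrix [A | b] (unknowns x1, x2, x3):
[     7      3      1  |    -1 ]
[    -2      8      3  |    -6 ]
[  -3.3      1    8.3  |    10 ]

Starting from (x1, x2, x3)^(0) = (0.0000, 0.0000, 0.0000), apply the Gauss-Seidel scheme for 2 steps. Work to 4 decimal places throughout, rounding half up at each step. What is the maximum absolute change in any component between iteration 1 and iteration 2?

0.4262

Iteration 1:
  x1 = (-1 - (3)·0.0000 - (1)·0.0000) / (7) = -0.1429
  x2 = (-6 - (-2)·-0.1429 - (3)·0.0000) / (8) = -0.7857
  x3 = (10 - (-3.3)·-0.1429 - (1)·-0.7857) / (8.3) = 1.2427
Iteration 2:
  x1 = (-1 - (3)·-0.7857 - (1)·1.2427) / (7) = 0.0163
  x2 = (-6 - (-2)·0.0163 - (3)·1.2427) / (8) = -1.2119
  x3 = (10 - (-3.3)·0.0163 - (1)·-1.2119) / (8.3) = 1.3573
Change: (0.1592, -0.4262, 0.1146) → max |·| = 0.4262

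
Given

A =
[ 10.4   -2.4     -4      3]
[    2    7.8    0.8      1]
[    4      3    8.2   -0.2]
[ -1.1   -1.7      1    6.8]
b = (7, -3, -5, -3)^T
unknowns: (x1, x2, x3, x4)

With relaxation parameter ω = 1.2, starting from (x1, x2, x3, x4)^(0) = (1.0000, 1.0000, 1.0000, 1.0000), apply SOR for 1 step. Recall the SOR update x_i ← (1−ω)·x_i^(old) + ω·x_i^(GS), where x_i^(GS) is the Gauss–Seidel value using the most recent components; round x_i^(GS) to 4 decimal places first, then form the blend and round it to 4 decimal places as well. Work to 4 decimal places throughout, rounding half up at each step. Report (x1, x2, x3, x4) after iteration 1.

(1.0000, -1.2462, -0.9406, -0.7431)

Iteration 1:
  x1: GS value = (7 - (-2.4)·1.0000 - (-4)·1.0000 - (3)·1.0000) / (10.4) = 1.0000;  x1 ← (1−ω)·1.0000 + ω·1.0000 = 1.0000
  x2: GS value = (-3 - (2)·1.0000 - (0.8)·1.0000 - (1)·1.0000) / (7.8) = -0.8718;  x2 ← (1−ω)·1.0000 + ω·-0.8718 = -1.2462
  x3: GS value = (-5 - (4)·1.0000 - (3)·-1.2462 - (-0.2)·1.0000) / (8.2) = -0.6172;  x3 ← (1−ω)·1.0000 + ω·-0.6172 = -0.9406
  x4: GS value = (-3 - (-1.1)·1.0000 - (-1.7)·-1.2462 - (1)·-0.9406) / (6.8) = -0.4526;  x4 ← (1−ω)·1.0000 + ω·-0.4526 = -0.7431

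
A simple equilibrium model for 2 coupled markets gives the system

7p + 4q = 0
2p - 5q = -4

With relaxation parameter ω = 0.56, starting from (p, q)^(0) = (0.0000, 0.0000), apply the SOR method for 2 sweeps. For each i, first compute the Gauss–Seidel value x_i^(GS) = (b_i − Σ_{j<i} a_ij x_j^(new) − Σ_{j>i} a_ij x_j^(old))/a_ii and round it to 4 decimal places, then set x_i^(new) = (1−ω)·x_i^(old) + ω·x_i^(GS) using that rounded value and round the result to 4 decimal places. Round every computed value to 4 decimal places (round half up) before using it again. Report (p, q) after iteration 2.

Iteration 1:
  p: GS value = (0 - (4)·0.0000) / (7) = 0.0000;  p ← (1−ω)·0.0000 + ω·0.0000 = 0.0000
  q: GS value = (-4 - (2)·0.0000) / (-5) = 0.8000;  q ← (1−ω)·0.0000 + ω·0.8000 = 0.4480
Iteration 2:
  p: GS value = (0 - (4)·0.4480) / (7) = -0.2560;  p ← (1−ω)·0.0000 + ω·-0.2560 = -0.1434
  q: GS value = (-4 - (2)·-0.1434) / (-5) = 0.7426;  q ← (1−ω)·0.4480 + ω·0.7426 = 0.6130

(-0.1434, 0.6130)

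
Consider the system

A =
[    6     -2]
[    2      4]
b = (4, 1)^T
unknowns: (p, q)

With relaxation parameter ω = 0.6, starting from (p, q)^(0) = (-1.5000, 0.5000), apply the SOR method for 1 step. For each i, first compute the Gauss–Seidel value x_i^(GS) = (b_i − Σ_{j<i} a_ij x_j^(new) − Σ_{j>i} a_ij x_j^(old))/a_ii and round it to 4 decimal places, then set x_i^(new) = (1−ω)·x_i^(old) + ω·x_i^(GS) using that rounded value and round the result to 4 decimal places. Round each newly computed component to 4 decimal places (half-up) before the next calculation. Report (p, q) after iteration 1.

Iteration 1:
  p: GS value = (4 - (-2)·0.5000) / (6) = 0.8333;  p ← (1−ω)·-1.5000 + ω·0.8333 = -0.1000
  q: GS value = (1 - (2)·-0.1000) / (4) = 0.3000;  q ← (1−ω)·0.5000 + ω·0.3000 = 0.3800

(-0.1000, 0.3800)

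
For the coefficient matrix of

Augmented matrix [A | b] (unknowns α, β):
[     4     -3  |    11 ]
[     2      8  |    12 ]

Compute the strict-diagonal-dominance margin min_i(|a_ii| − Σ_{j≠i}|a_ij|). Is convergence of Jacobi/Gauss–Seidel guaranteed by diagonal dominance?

1

row 1: |4| − (3) = 1
row 2: |8| − (2) = 6
minimum over rows = 1 → strictly diagonally dominant (convergence guaranteed)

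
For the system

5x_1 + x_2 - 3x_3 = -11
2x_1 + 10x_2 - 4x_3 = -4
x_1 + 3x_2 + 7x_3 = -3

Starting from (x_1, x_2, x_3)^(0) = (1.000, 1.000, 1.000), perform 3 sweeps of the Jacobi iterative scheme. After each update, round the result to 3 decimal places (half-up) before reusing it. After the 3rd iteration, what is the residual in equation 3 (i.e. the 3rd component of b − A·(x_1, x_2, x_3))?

-2.268

Iteration 1:
  x_1 = (-11 - (1)·1.000 - (-3)·1.000) / (5) = -1.800
  x_2 = (-4 - (2)·1.000 - (-4)·1.000) / (10) = -0.200
  x_3 = (-3 - (1)·1.000 - (3)·1.000) / (7) = -1.000
Iteration 2:
  x_1 = (-11 - (1)·-0.200 - (-3)·-1.000) / (5) = -2.760
  x_2 = (-4 - (2)·-1.800 - (-4)·-1.000) / (10) = -0.440
  x_3 = (-3 - (1)·-1.800 - (3)·-0.200) / (7) = -0.086
Iteration 3:
  x_1 = (-11 - (1)·-0.440 - (-3)·-0.086) / (5) = -2.164
  x_2 = (-4 - (2)·-2.760 - (-4)·-0.086) / (10) = 0.118
  x_3 = (-3 - (1)·-2.760 - (3)·-0.440) / (7) = 0.154
Residual b − A·x = (0.164, -0.236, -2.268)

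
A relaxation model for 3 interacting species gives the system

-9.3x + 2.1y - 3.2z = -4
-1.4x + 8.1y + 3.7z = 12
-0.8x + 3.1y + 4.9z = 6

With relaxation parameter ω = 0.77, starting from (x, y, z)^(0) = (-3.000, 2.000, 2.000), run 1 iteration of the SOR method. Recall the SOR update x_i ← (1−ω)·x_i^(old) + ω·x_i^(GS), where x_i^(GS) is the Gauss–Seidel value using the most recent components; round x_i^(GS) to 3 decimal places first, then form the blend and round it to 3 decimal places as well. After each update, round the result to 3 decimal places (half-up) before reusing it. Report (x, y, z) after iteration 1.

(-0.541, 0.825, 0.933)

Iteration 1:
  x: GS value = (-4 - (2.1)·2.000 - (-3.2)·2.000) / (-9.3) = 0.194;  x ← (1−ω)·-3.000 + ω·0.194 = -0.541
  y: GS value = (12 - (-1.4)·-0.541 - (3.7)·2.000) / (8.1) = 0.474;  y ← (1−ω)·2.000 + ω·0.474 = 0.825
  z: GS value = (6 - (-0.8)·-0.541 - (3.1)·0.825) / (4.9) = 0.614;  z ← (1−ω)·2.000 + ω·0.614 = 0.933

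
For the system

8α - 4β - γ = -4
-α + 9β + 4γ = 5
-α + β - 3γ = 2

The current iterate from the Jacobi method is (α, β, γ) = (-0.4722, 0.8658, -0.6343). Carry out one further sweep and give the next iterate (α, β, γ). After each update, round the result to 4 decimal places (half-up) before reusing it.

One sweep:
  α = (-4 - (-4)·0.8658 - (-1)·-0.6343) / (8) = -0.1464
  β = (5 - (-1)·-0.4722 - (4)·-0.6343) / (9) = 0.7850
  γ = (2 - (-1)·-0.4722 - (1)·0.8658) / (-3) = -0.2207

(-0.1464, 0.7850, -0.2207)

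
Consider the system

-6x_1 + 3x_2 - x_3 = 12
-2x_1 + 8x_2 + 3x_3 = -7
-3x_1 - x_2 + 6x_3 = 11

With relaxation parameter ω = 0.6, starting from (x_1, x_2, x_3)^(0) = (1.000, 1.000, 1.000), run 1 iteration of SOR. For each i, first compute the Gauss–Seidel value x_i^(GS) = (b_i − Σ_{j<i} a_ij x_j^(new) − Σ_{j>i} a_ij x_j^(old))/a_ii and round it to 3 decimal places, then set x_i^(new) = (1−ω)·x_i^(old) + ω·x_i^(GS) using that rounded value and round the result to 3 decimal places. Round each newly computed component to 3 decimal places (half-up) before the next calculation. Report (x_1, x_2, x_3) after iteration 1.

Iteration 1:
  x_1: GS value = (12 - (3)·1.000 - (-1)·1.000) / (-6) = -1.667;  x_1 ← (1−ω)·1.000 + ω·-1.667 = -0.600
  x_2: GS value = (-7 - (-2)·-0.600 - (3)·1.000) / (8) = -1.400;  x_2 ← (1−ω)·1.000 + ω·-1.400 = -0.440
  x_3: GS value = (11 - (-3)·-0.600 - (-1)·-0.440) / (6) = 1.460;  x_3 ← (1−ω)·1.000 + ω·1.460 = 1.276

(-0.600, -0.440, 1.276)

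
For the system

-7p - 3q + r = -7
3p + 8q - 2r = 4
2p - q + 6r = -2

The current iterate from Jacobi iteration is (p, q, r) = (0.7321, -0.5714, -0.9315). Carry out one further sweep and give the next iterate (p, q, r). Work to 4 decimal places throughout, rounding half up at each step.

One sweep:
  p = (-7 - (-3)·-0.5714 - (1)·-0.9315) / (-7) = 1.1118
  q = (4 - (3)·0.7321 - (-2)·-0.9315) / (8) = -0.0074
  r = (-2 - (2)·0.7321 - (-1)·-0.5714) / (6) = -0.6726

(1.1118, -0.0074, -0.6726)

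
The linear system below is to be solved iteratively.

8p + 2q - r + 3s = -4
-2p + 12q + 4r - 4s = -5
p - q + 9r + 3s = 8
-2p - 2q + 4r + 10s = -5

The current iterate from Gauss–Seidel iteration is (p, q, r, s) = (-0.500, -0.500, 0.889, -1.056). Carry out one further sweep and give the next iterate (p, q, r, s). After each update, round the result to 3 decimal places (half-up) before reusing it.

One sweep:
  p = (-4 - (2)·-0.500 - (-1)·0.889 - (3)·-1.056) / (8) = 0.132
  q = (-5 - (-2)·0.132 - (4)·0.889 - (-4)·-1.056) / (12) = -1.043
  r = (8 - (1)·0.132 - (-1)·-1.043 - (3)·-1.056) / (9) = 1.110
  s = (-5 - (-2)·0.132 - (-2)·-1.043 - (4)·1.110) / (10) = -1.126

(0.132, -1.043, 1.110, -1.126)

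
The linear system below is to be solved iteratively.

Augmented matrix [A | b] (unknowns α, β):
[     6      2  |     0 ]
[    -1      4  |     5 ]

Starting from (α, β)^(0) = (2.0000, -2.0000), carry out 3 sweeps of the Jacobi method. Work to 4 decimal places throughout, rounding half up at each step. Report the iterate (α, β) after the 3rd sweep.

Iteration 1:
  α = (0 - (2)·-2.0000) / (6) = 0.6667
  β = (5 - (-1)·2.0000) / (4) = 1.7500
Iteration 2:
  α = (0 - (2)·1.7500) / (6) = -0.5833
  β = (5 - (-1)·0.6667) / (4) = 1.4167
Iteration 3:
  α = (0 - (2)·1.4167) / (6) = -0.4722
  β = (5 - (-1)·-0.5833) / (4) = 1.1042

(-0.4722, 1.1042)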